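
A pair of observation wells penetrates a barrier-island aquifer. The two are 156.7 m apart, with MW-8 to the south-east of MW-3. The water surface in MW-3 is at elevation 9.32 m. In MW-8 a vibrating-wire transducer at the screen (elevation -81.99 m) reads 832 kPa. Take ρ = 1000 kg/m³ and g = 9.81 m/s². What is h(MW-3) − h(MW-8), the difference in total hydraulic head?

Total head at MW-3: h = 9.32 m (water level in the piezometer is the total head).
Pressure head at MW-8: ψ = P/(ρg) = 832×1000 / (1000 × 9.81) = 84.81 m.
Total head at MW-8: h = z + ψ = -81.99 + 84.81 = 2.82 m.
Head difference: h(MW-3) − h(MW-8) = 9.32 − 2.82 = 6.50 m.

Δh ≈ 6.50 m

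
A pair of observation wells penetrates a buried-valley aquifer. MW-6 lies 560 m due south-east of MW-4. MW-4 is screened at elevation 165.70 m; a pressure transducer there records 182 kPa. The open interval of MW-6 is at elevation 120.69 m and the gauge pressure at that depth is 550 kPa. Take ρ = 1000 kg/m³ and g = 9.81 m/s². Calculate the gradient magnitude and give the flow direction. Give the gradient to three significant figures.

i ≈ 0.0134; groundwater flows toward the south-east

Pressure head at MW-4: ψ = P/(ρg) = 182×1000 / (1000 × 9.81) = 18.55 m.
Total head at MW-4: h = z + ψ = 165.70 + 18.55 = 184.25 m.
Pressure head at MW-6: ψ = P/(ρg) = 550×1000 / (1000 × 9.81) = 56.07 m.
Total head at MW-6: h = z + ψ = 120.69 + 56.07 = 176.76 m.
Head difference: h(MW-4) − h(MW-6) = 184.25 − 176.76 = 7.49 m.
Hydraulic gradient: i = |Δh| / L = 7.49 / 560 = 0.0134.
Flow is from higher to lower head: from MW-4 toward MW-6, i.e. toward the south-east.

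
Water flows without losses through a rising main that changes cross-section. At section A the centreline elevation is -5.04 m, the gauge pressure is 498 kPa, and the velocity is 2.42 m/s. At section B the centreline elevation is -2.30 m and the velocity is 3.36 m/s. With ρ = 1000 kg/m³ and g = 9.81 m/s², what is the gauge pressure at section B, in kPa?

Pressure head at A: ψ₁ = P₁/(ρg) = 498×1000 / (1000 × 9.81) = 50.76 m.
Velocity heads: v₁²/2g = 2.42²/19.62 = 0.298 m; v₂²/2g = 3.36²/19.62 = 0.575 m.
Total head H = z₁ + ψ₁ + v₁²/2g = -5.04 + 50.76 + 0.298 = 46.02 m.
ψ₂ = H − z₂ − v₂²/2g = 46.02 − (-2.30) − 0.575 = 47.74 m.
P₂ = ρgψ₂ = 1000 × 9.81 × 47.74 ≈ 468 kPa.

P₂ ≈ 468 kPa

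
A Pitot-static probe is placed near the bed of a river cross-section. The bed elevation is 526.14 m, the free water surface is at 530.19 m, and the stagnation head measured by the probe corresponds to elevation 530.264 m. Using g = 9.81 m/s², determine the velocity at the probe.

v ≈ 1.20 m/s

Near the bed, under hydrostatic conditions, the piezometric head (z + ψ) equals the free-surface elevation, 530.19 m.
Velocity head = total − piezometric = 530.264 − 530.19 = 0.074 m.
v = √(2g·h_v) = √(2 × 9.81 × 0.074) = 1.20 m/s.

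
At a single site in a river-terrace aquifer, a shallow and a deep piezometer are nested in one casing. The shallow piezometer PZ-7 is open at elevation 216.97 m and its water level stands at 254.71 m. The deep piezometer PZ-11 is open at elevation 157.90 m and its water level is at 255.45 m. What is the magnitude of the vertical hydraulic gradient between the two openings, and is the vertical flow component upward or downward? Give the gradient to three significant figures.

|i_v| ≈ 0.0125; vertical flow is upward

Total head at PZ-7: h = 254.71 m (water level in the standpipe).
Total head at PZ-11: h = 255.45 m.
Δh = h(PZ-7) − h(PZ-11) = 254.71 − 255.45 = -0.74 m.
Vertical separation Δz = 216.97 − 157.90 = 59.07 m.
|i_v| = |Δh| / Δz = 0.74 / 59.07 = 0.0125.
Head is higher in the deep piezometer, so vertical flow is upward (discharge condition).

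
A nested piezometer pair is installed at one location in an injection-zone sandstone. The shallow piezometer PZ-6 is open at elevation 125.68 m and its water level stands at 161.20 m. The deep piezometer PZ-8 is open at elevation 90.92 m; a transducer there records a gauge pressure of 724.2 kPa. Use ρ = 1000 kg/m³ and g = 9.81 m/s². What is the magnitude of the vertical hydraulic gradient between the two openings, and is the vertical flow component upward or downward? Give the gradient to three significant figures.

Total head at PZ-6: h = 161.20 m (water level in the standpipe).
Pressure head at PZ-8: ψ = P/(ρg) = 724.2×1000 / (1000 × 9.81) = 73.82 m.
Total head at PZ-8: h = z + ψ = 90.92 + 73.82 = 164.74 m.
Δh = h(PZ-6) − h(PZ-8) = 161.20 − 164.74 = -3.54 m.
Vertical separation Δz = 125.68 − 90.92 = 34.76 m.
|i_v| = |Δh| / Δz = 3.54 / 34.76 = 0.102.
Head is higher in the deep piezometer, so vertical flow is upward (discharge condition).

|i_v| ≈ 0.102; vertical flow is upward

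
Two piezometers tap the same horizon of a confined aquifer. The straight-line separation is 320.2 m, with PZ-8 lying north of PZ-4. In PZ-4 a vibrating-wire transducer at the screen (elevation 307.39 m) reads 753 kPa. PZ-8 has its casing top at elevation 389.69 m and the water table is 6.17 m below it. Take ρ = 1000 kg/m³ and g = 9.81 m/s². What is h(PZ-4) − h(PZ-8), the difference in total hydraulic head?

Δh ≈ 0.63 m

Pressure head at PZ-4: ψ = P/(ρg) = 753×1000 / (1000 × 9.81) = 76.76 m.
Total head at PZ-4: h = z + ψ = 307.39 + 76.76 = 384.15 m.
Total head at PZ-8: h = 389.69 − 6.17 = 383.52 m.
Head difference: h(PZ-4) − h(PZ-8) = 384.15 − 383.52 = 0.63 m.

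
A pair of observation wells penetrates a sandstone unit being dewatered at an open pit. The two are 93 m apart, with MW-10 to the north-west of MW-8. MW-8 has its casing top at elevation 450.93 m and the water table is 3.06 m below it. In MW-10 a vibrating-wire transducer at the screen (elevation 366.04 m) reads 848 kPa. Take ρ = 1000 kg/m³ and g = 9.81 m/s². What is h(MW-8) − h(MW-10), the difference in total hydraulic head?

Total head at MW-8: h = 450.93 − 3.06 = 447.87 m.
Pressure head at MW-10: ψ = P/(ρg) = 848×1000 / (1000 × 9.81) = 86.44 m.
Total head at MW-10: h = z + ψ = 366.04 + 86.44 = 452.48 m.
Head difference: h(MW-8) − h(MW-10) = 447.87 − 452.48 = -4.61 m.

Δh ≈ -4.61 m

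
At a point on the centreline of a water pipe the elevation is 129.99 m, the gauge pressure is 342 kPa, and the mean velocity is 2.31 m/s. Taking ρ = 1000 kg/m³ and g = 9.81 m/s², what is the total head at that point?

Pressure head ψ = P/(ρg) = 342×1000 / (1000 × 9.81) = 34.86 m.
Velocity head = v²/(2g) = 2.31² / (2 × 9.81) = 0.272 m.
h = z + ψ + v²/(2g) = 129.99 + 34.86 + 0.272 = 165.12 m.

h ≈ 165.12 m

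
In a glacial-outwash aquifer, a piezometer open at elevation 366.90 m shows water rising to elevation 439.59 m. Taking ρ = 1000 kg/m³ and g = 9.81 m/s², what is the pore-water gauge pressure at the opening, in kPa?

P ≈ 713 kPa

Pressure head ψ = h − z = 439.59 − 366.90 = 72.69 m.
P = ρgψ = 1000 × 9.81 × 72.69 = 713089 Pa ≈ 713 kPa.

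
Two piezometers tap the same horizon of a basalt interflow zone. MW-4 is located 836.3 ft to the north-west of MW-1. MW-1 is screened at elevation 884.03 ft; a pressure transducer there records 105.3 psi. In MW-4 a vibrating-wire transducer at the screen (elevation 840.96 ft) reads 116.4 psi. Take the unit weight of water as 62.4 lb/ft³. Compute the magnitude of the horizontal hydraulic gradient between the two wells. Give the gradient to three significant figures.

i ≈ 0.0209

Pressure head at MW-1: ψ = 144·P/γ = 144 × 105.3 / 62.4 = 243.00 ft.
Total head at MW-1: h = z + ψ = 884.03 + 243.00 = 1127.03 ft.
Pressure head at MW-4: ψ = 144·P/γ = 144 × 116.4 / 62.4 = 268.62 ft.
Total head at MW-4: h = z + ψ = 840.96 + 268.62 = 1109.58 ft.
Head difference: h(MW-1) − h(MW-4) = 1127.03 − 1109.58 = 17.45 ft.
Hydraulic gradient: i = |Δh| / L = 17.45 / 836.3 = 0.0209.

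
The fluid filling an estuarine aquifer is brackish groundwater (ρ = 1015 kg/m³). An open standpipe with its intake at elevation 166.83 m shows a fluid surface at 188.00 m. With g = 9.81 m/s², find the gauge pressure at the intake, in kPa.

Pressure head ψ = h − z = 188.00 − 166.83 = 21.17 m.
P = ρgψ = 1015 × 9.81 × 21.17 = 210793 Pa ≈ 211 kPa.

P ≈ 211 kPa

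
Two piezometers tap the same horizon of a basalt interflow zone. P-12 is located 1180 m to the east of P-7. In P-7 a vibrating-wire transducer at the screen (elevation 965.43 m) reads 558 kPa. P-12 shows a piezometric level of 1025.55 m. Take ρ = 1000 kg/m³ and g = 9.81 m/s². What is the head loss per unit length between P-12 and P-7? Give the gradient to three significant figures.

Pressure head at P-7: ψ = P/(ρg) = 558×1000 / (1000 × 9.81) = 56.88 m.
Total head at P-7: h = z + ψ = 965.43 + 56.88 = 1022.31 m.
Total head at P-12: h = 1025.55 m (water level in the piezometer is the total head).
Head difference: h(P-7) − h(P-12) = 1022.31 − 1025.55 = -3.24 m.
Hydraulic gradient: i = |Δh| / L = 3.24 / 1180 = 0.00275.

i ≈ 0.00275 m/m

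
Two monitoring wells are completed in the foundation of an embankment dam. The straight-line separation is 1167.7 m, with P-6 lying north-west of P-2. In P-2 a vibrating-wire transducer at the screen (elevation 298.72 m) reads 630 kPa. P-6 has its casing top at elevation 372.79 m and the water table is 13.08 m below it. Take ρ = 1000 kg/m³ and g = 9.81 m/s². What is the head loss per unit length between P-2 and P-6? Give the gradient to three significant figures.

i ≈ 0.00277 m/m

Pressure head at P-2: ψ = P/(ρg) = 630×1000 / (1000 × 9.81) = 64.22 m.
Total head at P-2: h = z + ψ = 298.72 + 64.22 = 362.94 m.
Total head at P-6: h = 372.79 − 13.08 = 359.71 m.
Head difference: h(P-2) − h(P-6) = 362.94 − 359.71 = 3.23 m.
Hydraulic gradient: i = |Δh| / L = 3.23 / 1167.7 = 0.00277.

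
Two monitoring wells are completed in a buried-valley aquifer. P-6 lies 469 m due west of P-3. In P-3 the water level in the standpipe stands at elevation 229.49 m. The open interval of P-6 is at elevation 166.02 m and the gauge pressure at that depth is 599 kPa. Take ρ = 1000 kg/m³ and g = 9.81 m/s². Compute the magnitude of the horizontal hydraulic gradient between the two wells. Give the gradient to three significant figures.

i ≈ 0.00514

Total head at P-3: h = 229.49 m (water level in the piezometer is the total head).
Pressure head at P-6: ψ = P/(ρg) = 599×1000 / (1000 × 9.81) = 61.06 m.
Total head at P-6: h = z + ψ = 166.02 + 61.06 = 227.08 m.
Head difference: h(P-3) − h(P-6) = 229.49 − 227.08 = 2.41 m.
Hydraulic gradient: i = |Δh| / L = 2.41 / 469 = 0.00514.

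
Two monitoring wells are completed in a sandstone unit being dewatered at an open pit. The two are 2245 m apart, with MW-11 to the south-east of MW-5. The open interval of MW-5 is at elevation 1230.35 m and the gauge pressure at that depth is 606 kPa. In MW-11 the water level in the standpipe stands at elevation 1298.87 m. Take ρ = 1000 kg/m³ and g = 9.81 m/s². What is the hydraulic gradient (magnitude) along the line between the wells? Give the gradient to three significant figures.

i ≈ 0.00301

Pressure head at MW-5: ψ = P/(ρg) = 606×1000 / (1000 × 9.81) = 61.77 m.
Total head at MW-5: h = z + ψ = 1230.35 + 61.77 = 1292.12 m.
Total head at MW-11: h = 1298.87 m (water level in the piezometer is the total head).
Head difference: h(MW-5) − h(MW-11) = 1292.12 − 1298.87 = -6.75 m.
Hydraulic gradient: i = |Δh| / L = 6.75 / 2245 = 0.00301.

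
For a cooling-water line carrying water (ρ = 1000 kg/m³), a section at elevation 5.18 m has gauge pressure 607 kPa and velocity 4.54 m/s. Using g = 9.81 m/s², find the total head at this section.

Pressure head ψ = P/(ρg) = 607×1000 / (1000 × 9.81) = 61.88 m.
Velocity head = v²/(2g) = 4.54² / (2 × 9.81) = 1.051 m.
h = z + ψ + v²/(2g) = 5.18 + 61.88 + 1.051 = 68.11 m.

h ≈ 68.11 m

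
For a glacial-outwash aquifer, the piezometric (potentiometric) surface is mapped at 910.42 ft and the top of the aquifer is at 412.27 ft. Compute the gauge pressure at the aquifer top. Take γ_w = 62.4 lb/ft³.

P ≈ 216 psi

Pressure head at the aquifer top: ψ = h − z = 910.42 − 412.27 = 498.15 ft.
P = γψ/144 = 62.4 × 498.15 / 144 = 216 psi.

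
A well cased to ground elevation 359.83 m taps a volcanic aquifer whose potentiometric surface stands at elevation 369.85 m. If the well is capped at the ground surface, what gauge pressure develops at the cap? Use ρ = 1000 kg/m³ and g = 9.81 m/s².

P ≈ 98.3 kPa

Head above the cap: Δh = 369.85 − 359.83 = 10.02 m.
P = ρgΔh = 1000 × 9.81 × 10.02 = 98296 Pa ≈ 98.3 kPa.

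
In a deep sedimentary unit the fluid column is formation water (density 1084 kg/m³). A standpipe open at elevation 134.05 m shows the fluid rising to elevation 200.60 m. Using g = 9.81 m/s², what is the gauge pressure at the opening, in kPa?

P ≈ 708 kPa

Pressure head ψ = h − z = 200.60 − 134.05 = 66.55 m.
P = ρgψ = 1084 × 9.81 × 66.55 = 707695 Pa ≈ 708 kPa.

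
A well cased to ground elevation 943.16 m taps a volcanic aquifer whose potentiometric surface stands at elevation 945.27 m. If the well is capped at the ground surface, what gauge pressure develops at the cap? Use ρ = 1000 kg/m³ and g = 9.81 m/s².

Head above the cap: Δh = 945.27 − 943.16 = 2.11 m.
P = ρgΔh = 1000 × 9.81 × 2.11 = 20699 Pa ≈ 20.7 kPa.

P ≈ 20.7 kPa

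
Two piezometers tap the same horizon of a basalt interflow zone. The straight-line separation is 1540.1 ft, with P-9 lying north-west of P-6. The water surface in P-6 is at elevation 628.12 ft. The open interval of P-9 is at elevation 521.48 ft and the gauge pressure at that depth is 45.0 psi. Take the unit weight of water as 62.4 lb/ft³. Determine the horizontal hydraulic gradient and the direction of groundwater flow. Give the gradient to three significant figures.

i ≈ 0.00181; groundwater flows toward the north-west

Total head at P-6: h = 628.12 ft (water level in the piezometer is the total head).
Pressure head at P-9: ψ = 144·P/γ = 144 × 45.0 / 62.4 = 103.85 ft.
Total head at P-9: h = z + ψ = 521.48 + 103.85 = 625.33 ft.
Head difference: h(P-6) − h(P-9) = 628.12 − 625.33 = 2.79 ft.
Hydraulic gradient: i = |Δh| / L = 2.79 / 1540.1 = 0.00181.
Flow is from higher to lower head: from P-6 toward P-9, i.e. toward the north-west.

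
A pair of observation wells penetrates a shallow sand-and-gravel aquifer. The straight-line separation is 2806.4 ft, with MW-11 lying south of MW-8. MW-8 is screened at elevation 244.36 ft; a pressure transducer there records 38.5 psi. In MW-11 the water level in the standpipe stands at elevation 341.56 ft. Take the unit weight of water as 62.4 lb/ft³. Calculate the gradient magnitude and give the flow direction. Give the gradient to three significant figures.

i ≈ 0.00298; groundwater flows toward the north

Pressure head at MW-8: ψ = 144·P/γ = 144 × 38.5 / 62.4 = 88.85 ft.
Total head at MW-8: h = z + ψ = 244.36 + 88.85 = 333.21 ft.
Total head at MW-11: h = 341.56 ft (water level in the piezometer is the total head).
Head difference: h(MW-8) − h(MW-11) = 333.21 − 341.56 = -8.35 ft.
Hydraulic gradient: i = |Δh| / L = 8.35 / 2806.4 = 0.00298.
Flow is from higher to lower head: from MW-11 toward MW-8, i.e. toward the north.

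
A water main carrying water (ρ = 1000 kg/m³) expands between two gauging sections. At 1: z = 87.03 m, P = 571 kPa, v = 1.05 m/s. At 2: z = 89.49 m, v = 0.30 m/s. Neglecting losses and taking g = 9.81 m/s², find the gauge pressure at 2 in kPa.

Pressure head at 1: ψ₁ = P₁/(ρg) = 571×1000 / (1000 × 9.81) = 58.21 m.
Velocity heads: v₁²/2g = 1.05²/19.62 = 0.056 m; v₂²/2g = 0.30²/19.62 = 0.005 m.
Total head H = z₁ + ψ₁ + v₁²/2g = 87.03 + 58.21 + 0.056 = 145.30 m.
ψ₂ = H − z₂ − v₂²/2g = 145.30 − 89.49 − 0.005 = 55.81 m.
P₂ = ρgψ₂ = 1000 × 9.81 × 55.81 ≈ 547 kPa.

P₂ ≈ 547 kPa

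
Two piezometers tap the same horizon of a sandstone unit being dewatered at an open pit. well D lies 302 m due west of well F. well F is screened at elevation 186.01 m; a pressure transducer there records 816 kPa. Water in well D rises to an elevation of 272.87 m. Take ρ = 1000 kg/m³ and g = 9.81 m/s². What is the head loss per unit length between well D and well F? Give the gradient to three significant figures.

Pressure head at well F: ψ = P/(ρg) = 816×1000 / (1000 × 9.81) = 83.18 m.
Total head at well F: h = z + ψ = 186.01 + 83.18 = 269.19 m.
Total head at well D: h = 272.87 m (water level in the piezometer is the total head).
Head difference: h(well F) − h(well D) = 269.19 − 272.87 = -3.68 m.
Hydraulic gradient: i = |Δh| / L = 3.68 / 302 = 0.0122.

i ≈ 0.0122 m/m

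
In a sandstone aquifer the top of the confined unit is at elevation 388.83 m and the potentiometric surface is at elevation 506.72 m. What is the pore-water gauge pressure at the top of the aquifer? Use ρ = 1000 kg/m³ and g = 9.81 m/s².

P ≈ 1160 kPa

Pressure head at the aquifer top: ψ = h − z = 506.72 − 388.83 = 117.89 m.
P = ρgψ = 1000 × 9.81 × 117.89 = 1156501 Pa ≈ 1160 kPa.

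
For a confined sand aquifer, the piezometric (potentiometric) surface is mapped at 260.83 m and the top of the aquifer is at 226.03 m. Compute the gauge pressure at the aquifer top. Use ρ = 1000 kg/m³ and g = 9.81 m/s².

P ≈ 341 kPa

Pressure head at the aquifer top: ψ = h − z = 260.83 − 226.03 = 34.80 m.
P = ρgψ = 1000 × 9.81 × 34.80 = 341388 Pa ≈ 341 kPa.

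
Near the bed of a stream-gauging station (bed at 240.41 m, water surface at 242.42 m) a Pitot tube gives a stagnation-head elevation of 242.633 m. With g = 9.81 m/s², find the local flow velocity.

v ≈ 2.04 m/s

Near the bed, under hydrostatic conditions, the piezometric head (z + ψ) equals the free-surface elevation, 242.42 m.
Velocity head = total − piezometric = 242.633 − 242.42 = 0.213 m.
v = √(2g·h_v) = √(2 × 9.81 × 0.213) = 2.04 m/s.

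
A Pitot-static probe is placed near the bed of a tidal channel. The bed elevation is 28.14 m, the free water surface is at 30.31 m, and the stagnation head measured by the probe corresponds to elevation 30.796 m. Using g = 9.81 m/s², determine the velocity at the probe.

Near the bed, under hydrostatic conditions, the piezometric head (z + ψ) equals the free-surface elevation, 30.31 m.
Velocity head = total − piezometric = 30.796 − 30.31 = 0.486 m.
v = √(2g·h_v) = √(2 × 9.81 × 0.486) = 3.09 m/s.

v ≈ 3.09 m/s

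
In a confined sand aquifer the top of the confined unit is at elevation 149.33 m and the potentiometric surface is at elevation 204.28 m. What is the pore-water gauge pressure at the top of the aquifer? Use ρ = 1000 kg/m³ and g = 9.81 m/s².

Pressure head at the aquifer top: ψ = h − z = 204.28 − 149.33 = 54.95 m.
P = ρgψ = 1000 × 9.81 × 54.95 = 539059 Pa ≈ 539 kPa.

P ≈ 539 kPa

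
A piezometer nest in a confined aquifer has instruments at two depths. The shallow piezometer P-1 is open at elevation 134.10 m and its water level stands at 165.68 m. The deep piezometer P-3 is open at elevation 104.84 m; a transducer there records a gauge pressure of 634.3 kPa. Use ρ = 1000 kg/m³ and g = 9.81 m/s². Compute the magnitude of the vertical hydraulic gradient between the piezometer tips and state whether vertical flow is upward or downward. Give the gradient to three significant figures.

Total head at P-1: h = 165.68 m (water level in the standpipe).
Pressure head at P-3: ψ = P/(ρg) = 634.3×1000 / (1000 × 9.81) = 64.66 m.
Total head at P-3: h = z + ψ = 104.84 + 64.66 = 169.50 m.
Δh = h(P-1) − h(P-3) = 165.68 − 169.50 = -3.82 m.
Vertical separation Δz = 134.10 − 104.84 = 29.26 m.
|i_v| = |Δh| / Δz = 3.82 / 29.26 = 0.131.
Head is higher in the deep piezometer, so vertical flow is upward (discharge condition).

|i_v| ≈ 0.131; vertical flow is upward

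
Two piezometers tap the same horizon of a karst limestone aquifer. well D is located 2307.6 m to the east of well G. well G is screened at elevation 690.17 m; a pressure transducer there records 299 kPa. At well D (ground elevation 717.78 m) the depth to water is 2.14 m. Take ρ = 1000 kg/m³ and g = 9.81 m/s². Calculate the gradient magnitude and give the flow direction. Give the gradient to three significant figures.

Pressure head at well G: ψ = P/(ρg) = 299×1000 / (1000 × 9.81) = 30.48 m.
Total head at well G: h = z + ψ = 690.17 + 30.48 = 720.65 m.
Total head at well D: h = 717.78 − 2.14 = 715.64 m.
Head difference: h(well G) − h(well D) = 720.65 − 715.64 = 5.01 m.
Hydraulic gradient: i = |Δh| / L = 5.01 / 2307.6 = 0.00217.
Flow is from higher to lower head: from well G toward well D, i.e. toward the east.

i ≈ 0.00217; groundwater flows toward the east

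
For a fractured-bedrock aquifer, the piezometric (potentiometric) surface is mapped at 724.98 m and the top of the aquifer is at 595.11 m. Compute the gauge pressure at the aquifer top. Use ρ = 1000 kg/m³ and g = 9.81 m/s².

Pressure head at the aquifer top: ψ = h − z = 724.98 − 595.11 = 129.87 m.
P = ρgψ = 1000 × 9.81 × 129.87 = 1274025 Pa ≈ 1270 kPa.

P ≈ 1270 kPa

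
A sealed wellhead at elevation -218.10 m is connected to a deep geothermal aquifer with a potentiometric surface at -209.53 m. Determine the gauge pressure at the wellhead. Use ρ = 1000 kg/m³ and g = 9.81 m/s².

Head above the cap: Δh = -209.53 − (-218.10) = 8.57 m.
P = ρgΔh = 1000 × 9.81 × 8.57 = 84072 Pa ≈ 84.1 kPa.

P ≈ 84.1 kPa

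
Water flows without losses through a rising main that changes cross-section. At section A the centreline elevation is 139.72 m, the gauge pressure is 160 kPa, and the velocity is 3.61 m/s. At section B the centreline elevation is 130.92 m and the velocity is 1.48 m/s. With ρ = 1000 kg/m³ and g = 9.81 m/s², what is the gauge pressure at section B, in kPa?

Pressure head at A: ψ₁ = P₁/(ρg) = 160×1000 / (1000 × 9.81) = 16.31 m.
Velocity heads: v₁²/2g = 3.61²/19.62 = 0.664 m; v₂²/2g = 1.48²/19.62 = 0.112 m.
Total head H = z₁ + ψ₁ + v₁²/2g = 139.72 + 16.31 + 0.664 = 156.69 m.
ψ₂ = H − z₂ − v₂²/2g = 156.69 − 130.92 − 0.112 = 25.66 m.
P₂ = ρgψ₂ = 1000 × 9.81 × 25.66 ≈ 252 kPa.

P₂ ≈ 252 kPa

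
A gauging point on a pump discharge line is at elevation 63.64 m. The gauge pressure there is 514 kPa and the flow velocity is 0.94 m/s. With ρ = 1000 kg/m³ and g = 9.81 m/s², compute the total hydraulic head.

Pressure head ψ = P/(ρg) = 514×1000 / (1000 × 9.81) = 52.40 m.
Velocity head = v²/(2g) = 0.94² / (2 × 9.81) = 0.045 m.
h = z + ψ + v²/(2g) = 63.64 + 52.40 + 0.045 = 116.08 m.

h ≈ 116.08 m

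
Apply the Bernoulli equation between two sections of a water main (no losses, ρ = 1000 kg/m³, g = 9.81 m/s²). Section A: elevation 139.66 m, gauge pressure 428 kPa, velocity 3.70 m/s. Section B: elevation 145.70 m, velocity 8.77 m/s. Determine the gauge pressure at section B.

Pressure head at A: ψ₁ = P₁/(ρg) = 428×1000 / (1000 × 9.81) = 43.63 m.
Velocity heads: v₁²/2g = 3.70²/19.62 = 0.698 m; v₂²/2g = 8.77²/19.62 = 3.920 m.
Total head H = z₁ + ψ₁ + v₁²/2g = 139.66 + 43.63 + 0.698 = 183.99 m.
ψ₂ = H − z₂ − v₂²/2g = 183.99 − 145.70 − 3.920 = 34.37 m.
P₂ = ρgψ₂ = 1000 × 9.81 × 34.37 ≈ 337 kPa.

P₂ ≈ 337 kPa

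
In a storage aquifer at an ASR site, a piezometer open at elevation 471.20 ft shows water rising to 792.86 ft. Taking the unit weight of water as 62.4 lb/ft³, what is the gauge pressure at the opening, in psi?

P ≈ 139 psi

Pressure head ψ = h − z = 792.86 − 471.20 = 321.66 ft.
P = γ·ψ / 144 = 62.4 × 321.66 / 144 = 139 psi.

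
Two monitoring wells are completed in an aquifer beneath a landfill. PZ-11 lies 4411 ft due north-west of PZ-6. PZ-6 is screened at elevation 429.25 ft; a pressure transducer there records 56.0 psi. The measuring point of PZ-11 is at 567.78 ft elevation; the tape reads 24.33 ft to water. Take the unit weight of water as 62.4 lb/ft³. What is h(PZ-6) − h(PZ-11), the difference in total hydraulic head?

Pressure head at PZ-6: ψ = 144·P/γ = 144 × 56.0 / 62.4 = 129.23 ft.
Total head at PZ-6: h = z + ψ = 429.25 + 129.23 = 558.48 ft.
Total head at PZ-11: h = 567.78 − 24.33 = 543.45 ft.
Head difference: h(PZ-6) − h(PZ-11) = 558.48 − 543.45 = 15.03 ft.

Δh ≈ 15.03 ft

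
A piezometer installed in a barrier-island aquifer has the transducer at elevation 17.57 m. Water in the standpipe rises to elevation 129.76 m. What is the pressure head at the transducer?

ψ ≈ 112.19 m

Total head h = 129.76 m (the water-surface elevation in the piezometer).
Pressure head ψ = h − z = 129.76 − 17.57 = 112.19 m.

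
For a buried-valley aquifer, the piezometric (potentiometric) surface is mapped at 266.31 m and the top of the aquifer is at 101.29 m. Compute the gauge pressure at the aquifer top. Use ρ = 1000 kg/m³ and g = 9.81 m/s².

Pressure head at the aquifer top: ψ = h − z = 266.31 − 101.29 = 165.02 m.
P = ρgψ = 1000 × 9.81 × 165.02 = 1618846 Pa ≈ 1620 kPa.

P ≈ 1620 kPa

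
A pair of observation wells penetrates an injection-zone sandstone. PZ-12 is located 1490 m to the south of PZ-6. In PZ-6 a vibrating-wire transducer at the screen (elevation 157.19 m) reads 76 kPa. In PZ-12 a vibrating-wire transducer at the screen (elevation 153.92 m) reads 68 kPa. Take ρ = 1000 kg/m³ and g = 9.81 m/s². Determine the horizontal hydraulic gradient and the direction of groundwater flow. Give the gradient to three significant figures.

i ≈ 0.00274; groundwater flows toward the south

Pressure head at PZ-6: ψ = P/(ρg) = 76×1000 / (1000 × 9.81) = 7.75 m.
Total head at PZ-6: h = z + ψ = 157.19 + 7.75 = 164.94 m.
Pressure head at PZ-12: ψ = P/(ρg) = 68×1000 / (1000 × 9.81) = 6.93 m.
Total head at PZ-12: h = z + ψ = 153.92 + 6.93 = 160.85 m.
Head difference: h(PZ-6) − h(PZ-12) = 164.94 − 160.85 = 4.09 m.
Hydraulic gradient: i = |Δh| / L = 4.09 / 1490 = 0.00274.
Flow is from higher to lower head: from PZ-6 toward PZ-12, i.e. toward the south.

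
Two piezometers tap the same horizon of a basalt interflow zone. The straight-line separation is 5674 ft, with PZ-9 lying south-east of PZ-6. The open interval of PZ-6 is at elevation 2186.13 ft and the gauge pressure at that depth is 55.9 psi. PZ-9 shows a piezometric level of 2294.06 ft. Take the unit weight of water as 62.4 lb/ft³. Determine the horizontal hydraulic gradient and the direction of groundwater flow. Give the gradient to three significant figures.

Pressure head at PZ-6: ψ = 144·P/γ = 144 × 55.9 / 62.4 = 129.00 ft.
Total head at PZ-6: h = z + ψ = 2186.13 + 129.00 = 2315.13 ft.
Total head at PZ-9: h = 2294.06 ft (water level in the piezometer is the total head).
Head difference: h(PZ-6) − h(PZ-9) = 2315.13 − 2294.06 = 21.07 ft.
Hydraulic gradient: i = |Δh| / L = 21.07 / 5674 = 0.00371.
Flow is from higher to lower head: from PZ-6 toward PZ-9, i.e. toward the south-east.

i ≈ 0.00371; groundwater flows toward the south-east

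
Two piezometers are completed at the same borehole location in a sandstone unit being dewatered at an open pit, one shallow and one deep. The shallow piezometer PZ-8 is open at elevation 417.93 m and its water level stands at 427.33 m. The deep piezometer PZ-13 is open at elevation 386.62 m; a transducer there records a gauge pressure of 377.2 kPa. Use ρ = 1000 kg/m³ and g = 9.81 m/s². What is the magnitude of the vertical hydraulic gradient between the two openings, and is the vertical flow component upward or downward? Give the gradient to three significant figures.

Total head at PZ-8: h = 427.33 m (water level in the standpipe).
Pressure head at PZ-13: ψ = P/(ρg) = 377.2×1000 / (1000 × 9.81) = 38.45 m.
Total head at PZ-13: h = z + ψ = 386.62 + 38.45 = 425.07 m.
Δh = h(PZ-8) − h(PZ-13) = 427.33 − 425.07 = 2.26 m.
Vertical separation Δz = 417.93 − 386.62 = 31.31 m.
|i_v| = |Δh| / Δz = 2.26 / 31.31 = 0.0722.
Head is higher in the shallow piezometer, so vertical flow is downward (recharge condition).

|i_v| ≈ 0.0722; vertical flow is downward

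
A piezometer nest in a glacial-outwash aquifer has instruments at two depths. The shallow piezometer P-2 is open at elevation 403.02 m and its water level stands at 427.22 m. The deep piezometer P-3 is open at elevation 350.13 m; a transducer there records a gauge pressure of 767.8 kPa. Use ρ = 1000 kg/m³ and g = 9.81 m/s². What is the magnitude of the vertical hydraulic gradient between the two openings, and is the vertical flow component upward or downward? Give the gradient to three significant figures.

|i_v| ≈ 0.0223; vertical flow is upward

Total head at P-2: h = 427.22 m (water level in the standpipe).
Pressure head at P-3: ψ = P/(ρg) = 767.8×1000 / (1000 × 9.81) = 78.27 m.
Total head at P-3: h = z + ψ = 350.13 + 78.27 = 428.40 m.
Δh = h(P-2) − h(P-3) = 427.22 − 428.40 = -1.18 m.
Vertical separation Δz = 403.02 − 350.13 = 52.89 m.
|i_v| = |Δh| / Δz = 1.18 / 52.89 = 0.0223.
Head is higher in the deep piezometer, so vertical flow is upward (discharge condition).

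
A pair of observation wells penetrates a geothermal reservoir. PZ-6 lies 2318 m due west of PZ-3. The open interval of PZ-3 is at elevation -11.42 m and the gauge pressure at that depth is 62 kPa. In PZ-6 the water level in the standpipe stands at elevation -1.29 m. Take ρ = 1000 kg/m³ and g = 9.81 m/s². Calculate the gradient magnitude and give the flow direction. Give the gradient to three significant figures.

i ≈ 0.00164; groundwater flows toward the east

Pressure head at PZ-3: ψ = P/(ρg) = 62×1000 / (1000 × 9.81) = 6.32 m.
Total head at PZ-3: h = z + ψ = -11.42 + 6.32 = -5.10 m.
Total head at PZ-6: h = -1.29 m (water level in the piezometer is the total head).
Head difference: h(PZ-3) − h(PZ-6) = -5.10 − (-1.29) = -3.81 m.
Hydraulic gradient: i = |Δh| / L = 3.81 / 2318 = 0.00164.
Flow is from higher to lower head: from PZ-6 toward PZ-3, i.e. toward the east.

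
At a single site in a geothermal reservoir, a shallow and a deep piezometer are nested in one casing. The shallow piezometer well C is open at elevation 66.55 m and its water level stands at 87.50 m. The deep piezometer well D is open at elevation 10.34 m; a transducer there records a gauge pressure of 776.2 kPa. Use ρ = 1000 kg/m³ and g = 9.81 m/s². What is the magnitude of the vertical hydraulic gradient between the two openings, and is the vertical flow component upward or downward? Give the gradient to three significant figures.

|i_v| ≈ 0.0349; vertical flow is upward

Total head at well C: h = 87.50 m (water level in the standpipe).
Pressure head at well D: ψ = P/(ρg) = 776.2×1000 / (1000 × 9.81) = 79.12 m.
Total head at well D: h = z + ψ = 10.34 + 79.12 = 89.46 m.
Δh = h(well C) − h(well D) = 87.50 − 89.46 = -1.96 m.
Vertical separation Δz = 66.55 − 10.34 = 56.21 m.
|i_v| = |Δh| / Δz = 1.96 / 56.21 = 0.0349.
Head is higher in the deep piezometer, so vertical flow is upward (discharge condition).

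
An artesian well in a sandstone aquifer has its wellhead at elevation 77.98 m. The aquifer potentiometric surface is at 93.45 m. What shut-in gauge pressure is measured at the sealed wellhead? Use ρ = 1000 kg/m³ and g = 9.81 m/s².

P ≈ 152 kPa

Head above the cap: Δh = 93.45 − 77.98 = 15.47 m.
P = ρgΔh = 1000 × 9.81 × 15.47 = 151761 Pa ≈ 152 kPa.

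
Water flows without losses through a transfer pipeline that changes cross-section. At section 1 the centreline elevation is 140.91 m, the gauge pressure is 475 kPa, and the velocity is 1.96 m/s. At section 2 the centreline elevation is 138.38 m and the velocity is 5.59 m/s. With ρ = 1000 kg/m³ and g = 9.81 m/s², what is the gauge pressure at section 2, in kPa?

P₂ ≈ 486 kPa

Pressure head at 1: ψ₁ = P₁/(ρg) = 475×1000 / (1000 × 9.81) = 48.42 m.
Velocity heads: v₁²/2g = 1.96²/19.62 = 0.196 m; v₂²/2g = 5.59²/19.62 = 1.593 m.
Total head H = z₁ + ψ₁ + v₁²/2g = 140.91 + 48.42 + 0.196 = 189.53 m.
ψ₂ = H − z₂ − v₂²/2g = 189.53 − 138.38 − 1.593 = 49.56 m.
P₂ = ρgψ₂ = 1000 × 9.81 × 49.56 ≈ 486 kPa.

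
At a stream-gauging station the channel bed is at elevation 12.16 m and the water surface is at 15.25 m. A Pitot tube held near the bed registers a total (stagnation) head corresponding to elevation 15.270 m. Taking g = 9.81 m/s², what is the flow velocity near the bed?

v ≈ 0.626 m/s

Near the bed, under hydrostatic conditions, the piezometric head (z + ψ) equals the free-surface elevation, 15.25 m.
Velocity head = total − piezometric = 15.270 − 15.25 = 0.020 m.
v = √(2g·h_v) = √(2 × 9.81 × 0.020) = 0.626 m/s.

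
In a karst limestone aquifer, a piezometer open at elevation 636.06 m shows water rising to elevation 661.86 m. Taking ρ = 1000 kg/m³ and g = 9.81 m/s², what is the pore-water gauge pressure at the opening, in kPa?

P ≈ 253 kPa

Pressure head ψ = h − z = 661.86 − 636.06 = 25.80 m.
P = ρgψ = 1000 × 9.81 × 25.80 = 253098 Pa ≈ 253 kPa.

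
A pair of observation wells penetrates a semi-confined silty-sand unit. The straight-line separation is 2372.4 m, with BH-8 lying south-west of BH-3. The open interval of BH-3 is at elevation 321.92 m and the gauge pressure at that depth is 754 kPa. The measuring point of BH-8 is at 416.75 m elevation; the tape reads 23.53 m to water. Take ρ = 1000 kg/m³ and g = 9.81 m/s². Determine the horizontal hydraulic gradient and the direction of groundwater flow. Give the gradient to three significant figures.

Pressure head at BH-3: ψ = P/(ρg) = 754×1000 / (1000 × 9.81) = 76.86 m.
Total head at BH-3: h = z + ψ = 321.92 + 76.86 = 398.78 m.
Total head at BH-8: h = 416.75 − 23.53 = 393.22 m.
Head difference: h(BH-3) − h(BH-8) = 398.78 − 393.22 = 5.56 m.
Hydraulic gradient: i = |Δh| / L = 5.56 / 2372.4 = 0.00234.
Flow is from higher to lower head: from BH-3 toward BH-8, i.e. toward the south-west.

i ≈ 0.00234; groundwater flows toward the south-west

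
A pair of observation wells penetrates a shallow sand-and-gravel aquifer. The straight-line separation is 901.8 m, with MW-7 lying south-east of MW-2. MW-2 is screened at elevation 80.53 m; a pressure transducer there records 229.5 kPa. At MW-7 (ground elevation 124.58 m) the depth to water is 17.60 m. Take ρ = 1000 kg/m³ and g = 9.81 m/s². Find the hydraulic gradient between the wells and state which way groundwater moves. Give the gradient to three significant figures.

Pressure head at MW-2: ψ = P/(ρg) = 229.5×1000 / (1000 × 9.81) = 23.39 m.
Total head at MW-2: h = z + ψ = 80.53 + 23.39 = 103.92 m.
Total head at MW-7: h = 124.58 − 17.60 = 106.98 m.
Head difference: h(MW-2) − h(MW-7) = 103.92 − 106.98 = -3.06 m.
Hydraulic gradient: i = |Δh| / L = 3.06 / 901.8 = 0.00339.
Flow is from higher to lower head: from MW-7 toward MW-2, i.e. toward the north-west.

i ≈ 0.00339; groundwater flows toward the north-west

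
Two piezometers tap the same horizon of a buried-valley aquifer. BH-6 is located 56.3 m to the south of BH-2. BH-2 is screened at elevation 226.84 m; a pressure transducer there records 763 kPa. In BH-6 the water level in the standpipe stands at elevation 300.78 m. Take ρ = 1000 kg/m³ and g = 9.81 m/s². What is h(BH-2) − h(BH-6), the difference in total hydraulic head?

Δh ≈ 3.84 m

Pressure head at BH-2: ψ = P/(ρg) = 763×1000 / (1000 × 9.81) = 77.78 m.
Total head at BH-2: h = z + ψ = 226.84 + 77.78 = 304.62 m.
Total head at BH-6: h = 300.78 m (water level in the piezometer is the total head).
Head difference: h(BH-2) − h(BH-6) = 304.62 − 300.78 = 3.84 m.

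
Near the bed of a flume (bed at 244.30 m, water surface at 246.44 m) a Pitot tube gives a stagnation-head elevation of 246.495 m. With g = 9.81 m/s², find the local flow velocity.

Near the bed, under hydrostatic conditions, the piezometric head (z + ψ) equals the free-surface elevation, 246.44 m.
Velocity head = total − piezometric = 246.495 − 246.44 = 0.055 m.
v = √(2g·h_v) = √(2 × 9.81 × 0.055) = 1.04 m/s.

v ≈ 1.04 m/s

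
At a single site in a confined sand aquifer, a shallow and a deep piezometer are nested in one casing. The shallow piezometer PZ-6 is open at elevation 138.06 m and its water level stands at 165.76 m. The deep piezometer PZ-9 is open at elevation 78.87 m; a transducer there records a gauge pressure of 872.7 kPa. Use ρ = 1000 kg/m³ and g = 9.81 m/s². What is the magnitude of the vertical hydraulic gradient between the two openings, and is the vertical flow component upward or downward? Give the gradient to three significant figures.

Total head at PZ-6: h = 165.76 m (water level in the standpipe).
Pressure head at PZ-9: ψ = P/(ρg) = 872.7×1000 / (1000 × 9.81) = 88.96 m.
Total head at PZ-9: h = z + ψ = 78.87 + 88.96 = 167.83 m.
Δh = h(PZ-6) − h(PZ-9) = 165.76 − 167.83 = -2.07 m.
Vertical separation Δz = 138.06 − 78.87 = 59.19 m.
|i_v| = |Δh| / Δz = 2.07 / 59.19 = 0.0350.
Head is higher in the deep piezometer, so vertical flow is upward (discharge condition).

|i_v| ≈ 0.0350; vertical flow is upward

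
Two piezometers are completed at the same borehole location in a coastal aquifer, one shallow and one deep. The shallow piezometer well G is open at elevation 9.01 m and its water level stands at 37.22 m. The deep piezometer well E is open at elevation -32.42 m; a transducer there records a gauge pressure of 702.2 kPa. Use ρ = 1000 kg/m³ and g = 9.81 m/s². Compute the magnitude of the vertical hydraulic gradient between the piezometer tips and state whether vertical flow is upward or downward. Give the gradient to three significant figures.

Total head at well G: h = 37.22 m (water level in the standpipe).
Pressure head at well E: ψ = P/(ρg) = 702.2×1000 / (1000 × 9.81) = 71.58 m.
Total head at well E: h = z + ψ = -32.42 + 71.58 = 39.16 m.
Δh = h(well G) − h(well E) = 37.22 − 39.16 = -1.94 m.
Vertical separation Δz = 9.01 − (-32.42) = 41.43 m.
|i_v| = |Δh| / Δz = 1.94 / 41.43 = 0.0468.
Head is higher in the deep piezometer, so vertical flow is upward (discharge condition).

|i_v| ≈ 0.0468; vertical flow is upward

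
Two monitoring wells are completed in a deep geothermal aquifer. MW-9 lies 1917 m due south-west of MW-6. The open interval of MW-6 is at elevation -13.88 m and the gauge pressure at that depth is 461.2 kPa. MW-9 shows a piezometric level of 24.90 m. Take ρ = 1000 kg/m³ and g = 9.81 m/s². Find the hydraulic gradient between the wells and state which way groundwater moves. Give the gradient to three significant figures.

Pressure head at MW-6: ψ = P/(ρg) = 461.2×1000 / (1000 × 9.81) = 47.01 m.
Total head at MW-6: h = z + ψ = -13.88 + 47.01 = 33.13 m.
Total head at MW-9: h = 24.90 m (water level in the piezometer is the total head).
Head difference: h(MW-6) − h(MW-9) = 33.13 − 24.90 = 8.23 m.
Hydraulic gradient: i = |Δh| / L = 8.23 / 1917 = 0.00429.
Flow is from higher to lower head: from MW-6 toward MW-9, i.e. toward the south-west.

i ≈ 0.00429; groundwater flows toward the south-west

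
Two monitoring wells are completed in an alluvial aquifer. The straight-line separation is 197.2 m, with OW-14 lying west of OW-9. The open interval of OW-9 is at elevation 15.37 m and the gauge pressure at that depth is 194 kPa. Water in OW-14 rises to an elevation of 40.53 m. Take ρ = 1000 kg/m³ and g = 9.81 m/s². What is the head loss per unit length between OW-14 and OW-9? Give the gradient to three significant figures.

i ≈ 0.0273 m/m

Pressure head at OW-9: ψ = P/(ρg) = 194×1000 / (1000 × 9.81) = 19.78 m.
Total head at OW-9: h = z + ψ = 15.37 + 19.78 = 35.15 m.
Total head at OW-14: h = 40.53 m (water level in the piezometer is the total head).
Head difference: h(OW-9) − h(OW-14) = 35.15 − 40.53 = -5.38 m.
Hydraulic gradient: i = |Δh| / L = 5.38 / 197.2 = 0.0273.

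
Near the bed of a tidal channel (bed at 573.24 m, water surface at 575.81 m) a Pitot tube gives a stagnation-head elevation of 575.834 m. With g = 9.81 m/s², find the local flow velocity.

v ≈ 0.686 m/s

Near the bed, under hydrostatic conditions, the piezometric head (z + ψ) equals the free-surface elevation, 575.81 m.
Velocity head = total − piezometric = 575.834 − 575.81 = 0.024 m.
v = √(2g·h_v) = √(2 × 9.81 × 0.024) = 0.686 m/s.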